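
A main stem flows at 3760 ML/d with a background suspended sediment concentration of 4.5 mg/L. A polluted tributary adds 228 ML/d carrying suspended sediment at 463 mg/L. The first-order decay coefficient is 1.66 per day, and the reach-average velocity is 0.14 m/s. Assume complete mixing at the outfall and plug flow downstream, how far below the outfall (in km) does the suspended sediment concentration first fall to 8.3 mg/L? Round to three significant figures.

9.53 km

Flow-weighted average: C = (3760·4.500 + 228.0·463.0) / 3988 = 122500/3988 = 30.71 mg/L.
Set 30.71·exp(−k·t) = 8.3 → t = ln(30.71/8.3)/k = 68100 s = 18.92 h.
Distance = v·t = 0.14·68100 = 9534 m = 9.534 km.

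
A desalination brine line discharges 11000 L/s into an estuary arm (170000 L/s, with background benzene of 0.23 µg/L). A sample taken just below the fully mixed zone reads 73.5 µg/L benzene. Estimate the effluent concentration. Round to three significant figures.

Mass balance: 170000·0.2300 + 11000·Cₑ = 181000·73.50
→ Cₑ = (181000·73.50 − 170000·0.2300) / 11000 = 1206 µg/L.

1210 µg/L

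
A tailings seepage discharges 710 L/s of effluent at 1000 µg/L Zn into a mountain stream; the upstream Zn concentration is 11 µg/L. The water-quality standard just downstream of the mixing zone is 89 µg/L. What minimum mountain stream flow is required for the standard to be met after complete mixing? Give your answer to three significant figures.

Set C_mix = 89: (Q·11.00 + 710.0·1000) / (Q + 710.0) = 89
→ Q = 710.0·(1000 − 89)/(89 − 11.00) = 8292 L/s.

8290 L/s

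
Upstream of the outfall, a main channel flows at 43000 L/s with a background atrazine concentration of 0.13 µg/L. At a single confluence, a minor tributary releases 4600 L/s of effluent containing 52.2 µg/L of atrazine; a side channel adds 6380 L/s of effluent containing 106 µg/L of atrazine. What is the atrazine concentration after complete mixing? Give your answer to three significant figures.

Mass balance: C = (43000·0.1300 + 4600·52.20 + 6380·106.0) / 53980 = 922000/53980 = 17.08 µg/L.

17.1 µg/L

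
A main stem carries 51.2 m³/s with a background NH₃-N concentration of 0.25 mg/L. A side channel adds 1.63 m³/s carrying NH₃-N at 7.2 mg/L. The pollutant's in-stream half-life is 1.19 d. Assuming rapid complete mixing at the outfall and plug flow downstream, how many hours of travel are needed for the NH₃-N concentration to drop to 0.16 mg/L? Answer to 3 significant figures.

Mass balance: C = (51.20·0.2500 + 1.630·7.200) / 52.83 = 24.54/52.83 = 0.4644 mg/L.
Half-life 1.19 d → k = ln 2 / 1.19 = 0.5825 d⁻¹.
0.4644·exp(−k·t) = 0.16 → t = ln(0.4644/0.16)/k = 158100 s = 43.91 h.

43.9 h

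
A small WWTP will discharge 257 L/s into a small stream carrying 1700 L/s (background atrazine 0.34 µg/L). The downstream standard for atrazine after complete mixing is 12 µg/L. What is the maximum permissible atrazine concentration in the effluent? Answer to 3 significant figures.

89.1 µg/L

At the limit, (Qr·Cr + Qe·Cₑ)/(Qr + Qe) = 12:
Cₑ = (1957·12 − 1700·0.3400) / 257.0 = 89.13 µg/L.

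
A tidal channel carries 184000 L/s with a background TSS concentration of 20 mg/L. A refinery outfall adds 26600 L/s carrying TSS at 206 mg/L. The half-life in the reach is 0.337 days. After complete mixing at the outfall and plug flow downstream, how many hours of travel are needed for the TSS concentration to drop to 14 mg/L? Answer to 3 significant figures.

13.2 h

Flow-weighted average: C = (184000·20.00 + 26600·206.0) / 210600 = 9160000/210600 = 43.49 mg/L.
Half-life 0.337 d → k = ln 2 / 0.337 = 2.057 d⁻¹.
43.49·exp(−k·t) = 14 → t = ln(43.49/14)/k = 47620 s = 13.23 h.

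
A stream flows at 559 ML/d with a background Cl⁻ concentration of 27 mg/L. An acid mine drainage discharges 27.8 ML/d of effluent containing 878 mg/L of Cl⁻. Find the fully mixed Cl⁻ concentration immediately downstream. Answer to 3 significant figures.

67.3 mg/L

Mass balance: C = (559.0·27.00 + 27.80·878.0) / 586.8 = 39500/586.8 = 67.32 mg/L.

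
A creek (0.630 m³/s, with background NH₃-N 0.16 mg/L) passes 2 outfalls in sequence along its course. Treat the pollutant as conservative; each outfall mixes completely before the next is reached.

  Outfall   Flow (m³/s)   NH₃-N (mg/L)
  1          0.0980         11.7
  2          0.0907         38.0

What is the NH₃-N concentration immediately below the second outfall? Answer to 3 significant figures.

5.73 mg/L

Outfall 1: combined Q = 0.7280 m³/s; C = (0.6300·0.1600 + 0.09800·11.70)/0.7280 = 1.713 mg/L.
Outfall 2: combined Q = 0.8187 m³/s; C = (0.7280·1.713 + 0.09070·38.00)/0.8187 = 5.733 mg/L.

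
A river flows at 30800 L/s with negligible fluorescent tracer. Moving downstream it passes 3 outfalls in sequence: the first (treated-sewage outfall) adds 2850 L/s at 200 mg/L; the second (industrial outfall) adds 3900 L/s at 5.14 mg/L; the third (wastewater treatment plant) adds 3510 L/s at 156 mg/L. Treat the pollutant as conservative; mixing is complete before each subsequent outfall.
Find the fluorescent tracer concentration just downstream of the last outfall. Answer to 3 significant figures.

Outfall 1: combined Q = 33650 L/s; C = (30800·0 + 2850·200.0)/33650 = 16.94 mg/L.
Outfall 2: combined Q = 37550 L/s; C = (33650·16.94 + 3900·5.140)/37550 = 15.71 mg/L.
Outfall 3: combined Q = 41060 L/s; C = (37550·15.71 + 3510·156.0)/41060 = 27.71 mg/L.

27.7 mg/L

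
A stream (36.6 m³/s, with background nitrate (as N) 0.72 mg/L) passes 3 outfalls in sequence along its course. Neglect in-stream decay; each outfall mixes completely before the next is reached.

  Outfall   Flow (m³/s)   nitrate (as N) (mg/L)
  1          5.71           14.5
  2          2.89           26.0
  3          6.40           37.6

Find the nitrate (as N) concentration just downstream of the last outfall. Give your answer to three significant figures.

8.24 mg/L

After outfall 1: Q = 36.60 + 5.710 = 42.31 m³/s; C = (36.60·0.7200 + 5.710·14.50)/42.31 = 2.580 mg/L.
After outfall 2: Q = 42.31 + 2.890 = 45.20 m³/s; C = (42.31·2.580 + 2.890·26.00)/45.20 = 4.077 mg/L.
After outfall 3: Q = 45.20 + 6.400 = 51.60 m³/s; C = (45.20·4.077 + 6.400·37.60)/51.60 = 8.235 mg/L.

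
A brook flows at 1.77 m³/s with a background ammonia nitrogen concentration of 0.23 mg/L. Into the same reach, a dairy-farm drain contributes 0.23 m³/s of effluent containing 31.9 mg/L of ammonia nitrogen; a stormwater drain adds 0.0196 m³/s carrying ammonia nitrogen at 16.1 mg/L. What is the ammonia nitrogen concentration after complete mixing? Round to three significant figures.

3.99 mg/L

Conservation of mass: C = (1.770·0.2300 + 0.2300·31.90 + 0.01960·16.10) / 2.020 = 8.060/2.020 = 3.991 mg/L.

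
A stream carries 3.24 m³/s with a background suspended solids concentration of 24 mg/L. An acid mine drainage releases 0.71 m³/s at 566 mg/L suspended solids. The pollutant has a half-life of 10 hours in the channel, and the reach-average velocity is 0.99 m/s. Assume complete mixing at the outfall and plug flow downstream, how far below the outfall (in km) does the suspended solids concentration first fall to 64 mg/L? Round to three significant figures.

Mass balance: C = (3.240·24.00 + 0.7100·566.0) / 3.950 = 479.6/3.950 = 121.4 mg/L.
Half-life 10 h → k = ln 2 / 10 = 0.06931 h⁻¹ = 1.664 d⁻¹.
Set 121.4·exp(−k·t) = 64 → t = ln(121.4/64)/k = 33260 s = 9.239 h.
Distance = v·t = 0.99·33260 = 32930 m = 32.93 km.

32.9 km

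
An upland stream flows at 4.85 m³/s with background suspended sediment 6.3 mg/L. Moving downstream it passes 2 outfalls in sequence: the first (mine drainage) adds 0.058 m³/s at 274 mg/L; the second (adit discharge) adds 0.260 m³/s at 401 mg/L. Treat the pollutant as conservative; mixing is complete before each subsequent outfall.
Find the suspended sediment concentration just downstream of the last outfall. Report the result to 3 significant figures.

After outfall 1: Q = 4.850 + 0.05800 = 4.908 m³/s; C = (4.850·6.300 + 0.05800·274.0)/4.908 = 9.464 mg/L.
After outfall 2: Q = 4.908 + 0.2600 = 5.168 m³/s; C = (4.908·9.464 + 0.2600·401.0)/5.168 = 29.16 mg/L.

29.2 mg/L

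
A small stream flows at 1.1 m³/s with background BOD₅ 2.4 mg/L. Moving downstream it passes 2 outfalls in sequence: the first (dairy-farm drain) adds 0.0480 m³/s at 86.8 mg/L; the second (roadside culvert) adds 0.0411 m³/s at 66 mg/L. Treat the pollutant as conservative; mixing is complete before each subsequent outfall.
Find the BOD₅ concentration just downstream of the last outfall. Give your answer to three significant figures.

8.01 mg/L

After outfall 1: Q = 1.100 + 0.04800 = 1.148 m³/s; C = (1.100·2.400 + 0.04800·86.80)/1.148 = 5.929 mg/L.
After outfall 2: Q = 1.148 + 0.04110 = 1.189 m³/s; C = (1.148·5.929 + 0.04110·66.00)/1.189 = 8.005 mg/L.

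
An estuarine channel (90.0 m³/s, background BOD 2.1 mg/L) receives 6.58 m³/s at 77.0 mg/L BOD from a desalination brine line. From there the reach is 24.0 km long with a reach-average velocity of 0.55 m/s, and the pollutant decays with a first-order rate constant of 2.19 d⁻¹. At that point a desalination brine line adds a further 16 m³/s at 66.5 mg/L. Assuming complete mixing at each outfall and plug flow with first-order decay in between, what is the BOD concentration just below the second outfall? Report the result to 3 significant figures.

Conservation of mass: C = (90.00·2.100 + 6.580·77.00) / 96.58 = 695.7/96.58 = 7.203 mg/L; combined flow 96.58 m³/s.
Travel time t = 24.0·1000 / 0.55 = 43640 s = 12.12 h.
Applying C = C₀e^(−kt): 7.203 × 0.3309 = 2.383 mg/L.
At the second outfall, C = (96.58·2.383 + 16.00·66.50) / (96.58 + 16.00) = 11.50 mg/L.

11.5 mg/L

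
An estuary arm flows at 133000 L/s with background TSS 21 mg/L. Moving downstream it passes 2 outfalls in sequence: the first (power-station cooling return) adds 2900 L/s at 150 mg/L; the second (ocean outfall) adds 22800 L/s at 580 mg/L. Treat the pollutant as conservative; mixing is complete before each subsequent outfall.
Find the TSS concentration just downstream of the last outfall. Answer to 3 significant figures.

104 mg/L

Outfall 1: combined Q = 135900 L/s; C = (133000·21.00 + 2900·150.0)/135900 = 23.75 mg/L.
Outfall 2: combined Q = 158700 L/s; C = (135900·23.75 + 22800·580.0)/158700 = 103.7 mg/L.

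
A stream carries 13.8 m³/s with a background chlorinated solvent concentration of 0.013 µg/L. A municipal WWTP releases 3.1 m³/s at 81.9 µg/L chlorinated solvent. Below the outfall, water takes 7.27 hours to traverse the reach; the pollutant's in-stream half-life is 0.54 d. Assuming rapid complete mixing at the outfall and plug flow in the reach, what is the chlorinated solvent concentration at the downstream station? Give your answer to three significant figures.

10.2 µg/L

Flow-weighted average: C = (13.80·0.01300 + 3.100·81.90) / 16.90 = 254.1/16.90 = 15.03 µg/L.
Half-life 0.54 d → k = ln 2 / 0.54 = 1.284 d⁻¹.
After decay, C = 15.03 × e^(−kt) = 15.03 × 0.6779 = 10.19 µg/L.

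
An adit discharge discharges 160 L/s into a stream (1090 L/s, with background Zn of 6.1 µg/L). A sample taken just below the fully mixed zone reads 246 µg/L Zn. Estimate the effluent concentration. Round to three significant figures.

1880 µg/L

Mass balance: 1090·6.100 + 160.0·Cₑ = 1250·246.0
→ Cₑ = (1250·246.0 − 1090·6.100) / 160.0 = 1880 µg/L.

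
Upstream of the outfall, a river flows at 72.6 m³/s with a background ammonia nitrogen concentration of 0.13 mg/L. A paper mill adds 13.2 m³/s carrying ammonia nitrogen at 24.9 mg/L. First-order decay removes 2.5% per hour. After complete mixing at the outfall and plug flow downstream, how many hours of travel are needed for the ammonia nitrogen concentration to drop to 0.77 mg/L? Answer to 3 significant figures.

Mixed concentration C = ΣQC/ΣQ = (72.60·0.1300 + 13.20·24.90) / 85.80 = 338.1/85.80 = 3.941 mg/L.
2.5%/h lost → k = −ln(1 − 0.025) = 0.02532 h⁻¹.
3.941·exp(−k·t) = 0.77 → t = ln(3.941/0.77)/k = 232200 s = 64.49 h.

64.5 h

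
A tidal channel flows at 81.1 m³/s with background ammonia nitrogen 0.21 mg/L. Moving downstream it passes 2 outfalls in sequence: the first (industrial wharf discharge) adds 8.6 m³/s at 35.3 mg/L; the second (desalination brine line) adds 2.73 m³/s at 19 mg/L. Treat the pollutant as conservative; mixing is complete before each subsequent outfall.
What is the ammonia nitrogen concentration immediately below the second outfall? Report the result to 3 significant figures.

4.03 mg/L

Outfall 1: combined Q = 89.70 m³/s; C = (81.10·0.2100 + 8.600·35.30)/89.70 = 3.574 mg/L.
Outfall 2: combined Q = 92.43 m³/s; C = (89.70·3.574 + 2.730·19.00)/92.43 = 4.030 mg/L.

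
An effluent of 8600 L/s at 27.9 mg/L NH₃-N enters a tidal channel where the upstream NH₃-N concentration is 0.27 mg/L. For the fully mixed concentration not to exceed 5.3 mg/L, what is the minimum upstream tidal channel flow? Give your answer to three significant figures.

Set C_mix = 5.3: (Q·0.2700 + 8600·27.90) / (Q + 8600) = 5.3
→ Q = 8600·(27.90 − 5.3)/(5.3 − 0.2700) = 38640 L/s.

38600 L/s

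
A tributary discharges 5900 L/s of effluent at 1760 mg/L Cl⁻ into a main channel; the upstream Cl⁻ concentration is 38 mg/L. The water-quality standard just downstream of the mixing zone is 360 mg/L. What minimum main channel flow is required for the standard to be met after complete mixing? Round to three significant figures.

Set C_mix = 360: (Q·38.00 + 5900·1760) / (Q + 5900) = 360
→ Q = 5900·(1760 − 360)/(360 − 38.00) = 25650 L/s.

25700 L/s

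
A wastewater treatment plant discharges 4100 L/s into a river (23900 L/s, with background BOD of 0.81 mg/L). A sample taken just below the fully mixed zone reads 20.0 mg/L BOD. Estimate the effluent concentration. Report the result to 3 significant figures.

132 mg/L

Mass balance: 23900·0.8100 + 4100·Cₑ = 28000·20.00
→ Cₑ = (28000·20.00 − 23900·0.8100) / 4100 = 131.9 mg/L.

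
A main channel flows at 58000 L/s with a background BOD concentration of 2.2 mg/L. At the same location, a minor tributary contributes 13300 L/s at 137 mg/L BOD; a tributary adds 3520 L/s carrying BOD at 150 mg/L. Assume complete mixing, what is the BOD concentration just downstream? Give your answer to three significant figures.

33.1 mg/L

Mass balance: C = (58000·2.200 + 13300·137.0 + 3520·150.0) / 74820 = 2478000/74820 = 33.12 mg/L.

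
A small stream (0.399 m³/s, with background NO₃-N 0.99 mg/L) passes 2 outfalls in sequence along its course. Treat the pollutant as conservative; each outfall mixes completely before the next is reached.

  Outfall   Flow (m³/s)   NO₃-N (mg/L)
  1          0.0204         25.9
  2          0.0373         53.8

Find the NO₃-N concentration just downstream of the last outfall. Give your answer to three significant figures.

After outfall 1: Q = 0.3990 + 0.02040 = 0.4194 m³/s; C = (0.3990·0.9900 + 0.02040·25.90)/0.4194 = 2.202 mg/L.
After outfall 2: Q = 0.4194 + 0.03730 = 0.4567 m³/s; C = (0.4194·2.202 + 0.03730·53.80)/0.4567 = 6.416 mg/L.

6.42 mg/L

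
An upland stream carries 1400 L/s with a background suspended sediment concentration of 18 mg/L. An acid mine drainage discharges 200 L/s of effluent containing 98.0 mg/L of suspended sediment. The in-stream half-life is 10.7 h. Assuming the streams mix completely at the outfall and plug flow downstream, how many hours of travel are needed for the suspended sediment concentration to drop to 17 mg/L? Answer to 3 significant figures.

Flow-weighted average: C = (1400·18.00 + 200.0·98.00) / 1600 = 44800/1600 = 28.00 mg/L.
Half-life 10.7 h → k = ln 2 / 10.7 = 0.06478 h⁻¹ = 1.555 d⁻¹.
28.00·exp(−k·t) = 17 → t = ln(28.00/17)/k = 27730 s = 7.703 h.

7.70 h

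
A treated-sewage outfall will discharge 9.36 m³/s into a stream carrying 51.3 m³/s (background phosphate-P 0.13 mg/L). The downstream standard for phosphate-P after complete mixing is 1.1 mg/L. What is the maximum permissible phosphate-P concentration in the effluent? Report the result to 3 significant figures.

6.42 mg/L

At the limit, (Qr·Cr + Qe·Cₑ)/(Qr + Qe) = 1.1:
Cₑ = (60.66·1.1 − 51.30·0.1300) / 9.360 = 6.416 mg/L.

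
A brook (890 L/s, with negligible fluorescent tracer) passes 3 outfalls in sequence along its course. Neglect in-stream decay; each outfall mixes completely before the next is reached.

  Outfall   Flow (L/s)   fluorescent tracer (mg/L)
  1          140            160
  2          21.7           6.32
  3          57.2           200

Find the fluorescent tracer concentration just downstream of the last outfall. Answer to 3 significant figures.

30.6 mg/L

Below outfall 1: Q → 1030 L/s, C = (890.0·0 + 140.0·160.0)/1030 = 21.75 mg/L.
Below outfall 2: Q → 1052 L/s, C = (1030·21.75 + 21.70·6.320)/1052 = 21.43 mg/L.
Below outfall 3: Q → 1109 L/s, C = (1052·21.43 + 57.20·200.0)/1109 = 30.64 mg/L.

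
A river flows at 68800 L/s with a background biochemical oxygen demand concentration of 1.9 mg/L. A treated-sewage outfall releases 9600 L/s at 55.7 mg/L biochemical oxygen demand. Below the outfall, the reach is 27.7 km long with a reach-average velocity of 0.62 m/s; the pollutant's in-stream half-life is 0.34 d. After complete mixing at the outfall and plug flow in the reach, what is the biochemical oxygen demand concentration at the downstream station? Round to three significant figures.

Mass balance: C = (68800·1.900 + 9600·55.70) / 78400 = 665400/78400 = 8.488 mg/L.
Travel time t = 27.7·1000 / 0.62 = 44680 s = 12.41 h.
Half-life 0.34 d → k = ln 2 / 0.34 = 2.039 d⁻¹.
Decay over the reach: 8.488·exp(−kt) = 8.488·0.3485 = 2.958 mg/L.

2.96 mg/L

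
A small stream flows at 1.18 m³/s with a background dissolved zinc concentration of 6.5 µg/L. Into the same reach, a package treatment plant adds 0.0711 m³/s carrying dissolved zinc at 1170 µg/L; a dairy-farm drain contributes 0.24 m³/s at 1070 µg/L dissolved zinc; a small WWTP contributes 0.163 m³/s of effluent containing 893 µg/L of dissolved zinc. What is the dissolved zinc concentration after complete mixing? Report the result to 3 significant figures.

298 µg/L

Flow-weighted average: C = (1.180·6.500 + 0.07110·1170 + 0.2400·1070 + 0.1630·893.0) / 1.654 = 493.2/1.654 = 298.2 µg/L.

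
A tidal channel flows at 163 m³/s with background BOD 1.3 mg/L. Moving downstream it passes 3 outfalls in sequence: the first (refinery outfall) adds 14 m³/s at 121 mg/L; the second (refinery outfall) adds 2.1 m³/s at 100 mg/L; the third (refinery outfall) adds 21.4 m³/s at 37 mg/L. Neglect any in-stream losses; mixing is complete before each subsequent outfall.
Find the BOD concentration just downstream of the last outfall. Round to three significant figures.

After outfall 1: Q = 163.0 + 14.00 = 177.0 m³/s; C = (163.0·1.300 + 14.00·121.0)/177.0 = 10.77 mg/L.
After outfall 2: Q = 177.0 + 2.100 = 179.1 m³/s; C = (177.0·10.77 + 2.100·100.0)/179.1 = 11.81 mg/L.
After outfall 3: Q = 179.1 + 21.40 = 200.5 m³/s; C = (179.1·11.81 + 21.40·37.00)/200.5 = 14.50 mg/L.

14.5 mg/L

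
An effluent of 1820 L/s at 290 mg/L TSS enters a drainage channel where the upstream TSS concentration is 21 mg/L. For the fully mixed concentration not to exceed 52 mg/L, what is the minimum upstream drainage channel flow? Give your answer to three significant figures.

Set C_mix = 52: (Q·21.00 + 1820·290.0) / (Q + 1820) = 52
→ Q = 1820·(290.0 − 52)/(52 − 21.00) = 13970 L/s.

14000 L/s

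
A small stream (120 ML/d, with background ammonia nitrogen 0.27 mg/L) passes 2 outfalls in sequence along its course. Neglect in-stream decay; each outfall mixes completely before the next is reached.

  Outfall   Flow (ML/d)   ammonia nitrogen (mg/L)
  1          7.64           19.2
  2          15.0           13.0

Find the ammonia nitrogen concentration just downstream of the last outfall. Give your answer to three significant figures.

2.62 mg/L

After outfall 1: Q = 120.0 + 7.640 = 127.6 ML/d; C = (120.0·0.2700 + 7.640·19.20)/127.6 = 1.403 mg/L.
After outfall 2: Q = 127.6 + 15.00 = 142.6 ML/d; C = (127.6·1.403 + 15.00·13.00)/142.6 = 2.623 mg/L.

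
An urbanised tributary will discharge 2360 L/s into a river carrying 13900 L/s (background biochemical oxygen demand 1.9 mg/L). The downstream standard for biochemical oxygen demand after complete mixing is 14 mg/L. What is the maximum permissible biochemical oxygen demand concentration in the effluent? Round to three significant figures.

85.3 mg/L

At the limit, (Qr·Cr + Qe·Cₑ)/(Qr + Qe) = 14:
Cₑ = (16260·14 − 13900·1.900) / 2360 = 85.27 mg/L.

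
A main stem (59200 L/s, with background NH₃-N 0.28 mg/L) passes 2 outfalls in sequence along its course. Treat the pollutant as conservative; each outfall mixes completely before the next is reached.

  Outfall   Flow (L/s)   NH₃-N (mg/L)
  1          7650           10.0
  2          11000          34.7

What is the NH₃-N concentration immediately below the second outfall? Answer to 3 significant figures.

6.10 mg/L

Outfall 1: combined Q = 66850 L/s; C = (59200·0.2800 + 7650·10.00)/66850 = 1.392 mg/L.
Outfall 2: combined Q = 77850 L/s; C = (66850·1.392 + 11000·34.70)/77850 = 6.099 mg/L.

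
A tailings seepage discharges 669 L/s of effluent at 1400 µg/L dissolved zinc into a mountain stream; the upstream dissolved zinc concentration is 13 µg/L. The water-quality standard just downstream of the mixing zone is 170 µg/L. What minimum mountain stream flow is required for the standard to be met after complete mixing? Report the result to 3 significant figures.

Set C_mix = 170: (Q·13.00 + 669.0·1400) / (Q + 669.0) = 170
→ Q = 669.0·(1400 − 170)/(170 − 13.00) = 5241 L/s.

5240 L/s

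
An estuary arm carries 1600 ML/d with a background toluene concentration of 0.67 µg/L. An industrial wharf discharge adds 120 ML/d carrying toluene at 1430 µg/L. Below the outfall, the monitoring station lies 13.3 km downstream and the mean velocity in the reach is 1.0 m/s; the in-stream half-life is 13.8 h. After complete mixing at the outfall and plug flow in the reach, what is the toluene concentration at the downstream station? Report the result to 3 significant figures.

83.4 µg/L

Mixed concentration C = ΣQC/ΣQ = (1600·0.6700 + 120.0·1430) / 1720 = 172700/1720 = 100.4 µg/L.
Travel time t = 13.3·1000 / 1.0 = 13300 s = 3.694 h.
Half-life 13.8 h → k = ln 2 / 13.8 = 0.05023 h⁻¹ = 1.205 d⁻¹.
First-order decay: C = 100.4·exp(−k·t) = 100.4·0.8306 = 83.39 µg/L.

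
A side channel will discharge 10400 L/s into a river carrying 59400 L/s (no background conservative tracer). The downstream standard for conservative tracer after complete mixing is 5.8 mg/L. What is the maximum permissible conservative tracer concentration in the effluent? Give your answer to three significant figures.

At the limit, (Qr·Cr + Qe·Cₑ)/(Qr + Qe) = 5.8:
Cₑ = (69800·5.8 − 59400·0) / 10400 = 38.93 mg/L.

38.9 mg/L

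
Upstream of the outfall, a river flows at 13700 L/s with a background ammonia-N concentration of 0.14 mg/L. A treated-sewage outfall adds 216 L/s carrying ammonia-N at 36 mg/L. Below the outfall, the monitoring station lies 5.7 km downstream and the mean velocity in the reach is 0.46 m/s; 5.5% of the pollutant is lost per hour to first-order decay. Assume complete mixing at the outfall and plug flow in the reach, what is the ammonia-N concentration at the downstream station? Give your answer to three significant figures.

0.573 mg/L

Conservation of mass: C = (13700·0.1400 + 216.0·36.00) / 13920 = 9694/13920 = 0.6966 mg/L.
Travel time t = 5.7·1000 / 0.46 = 12390 s = 3.442 h.
5.5%/h lost → k = −ln(1 − 0.055) = 0.05657 h⁻¹.
Applying C = C₀e^(−kt): 0.6966 × 0.8231 = 0.5734 mg/L.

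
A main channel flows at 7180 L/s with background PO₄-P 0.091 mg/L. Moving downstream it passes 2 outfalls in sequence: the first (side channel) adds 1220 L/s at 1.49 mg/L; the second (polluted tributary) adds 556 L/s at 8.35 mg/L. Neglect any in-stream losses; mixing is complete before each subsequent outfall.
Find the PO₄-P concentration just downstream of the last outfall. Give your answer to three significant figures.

0.794 mg/L

After outfall 1: Q = 7180 + 1220 = 8400 L/s; C = (7180·0.09100 + 1220·1.490)/8400 = 0.2942 mg/L.
After outfall 2: Q = 8400 + 556.0 = 8956 L/s; C = (8400·0.2942 + 556.0·8.350)/8956 = 0.7943 mg/L.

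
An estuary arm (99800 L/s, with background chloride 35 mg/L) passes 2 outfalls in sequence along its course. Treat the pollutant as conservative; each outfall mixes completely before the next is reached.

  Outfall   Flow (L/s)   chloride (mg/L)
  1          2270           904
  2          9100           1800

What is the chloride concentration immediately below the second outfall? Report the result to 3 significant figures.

Outfall 1: combined Q = 102100 L/s; C = (99800·35.00 + 2270·904.0)/102100 = 54.33 mg/L.
Outfall 2: combined Q = 111200 L/s; C = (102100·54.33 + 9100·1800)/111200 = 197.2 mg/L.

197 mg/L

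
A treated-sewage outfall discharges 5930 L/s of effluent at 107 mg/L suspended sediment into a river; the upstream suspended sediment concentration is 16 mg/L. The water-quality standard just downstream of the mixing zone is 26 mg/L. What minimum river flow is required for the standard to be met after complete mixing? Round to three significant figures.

Set C_mix = 26: (Q·16.00 + 5930·107.0) / (Q + 5930) = 26
→ Q = 5930·(107.0 − 26)/(26 − 16.00) = 48030 L/s.

48000 L/s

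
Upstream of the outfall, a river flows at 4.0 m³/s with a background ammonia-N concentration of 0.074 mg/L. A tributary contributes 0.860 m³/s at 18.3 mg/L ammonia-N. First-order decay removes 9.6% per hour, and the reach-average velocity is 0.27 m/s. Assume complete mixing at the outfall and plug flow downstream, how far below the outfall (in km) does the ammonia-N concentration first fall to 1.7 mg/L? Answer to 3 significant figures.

After mixing, C = (4.000·0.07400 + 0.8600·18.30) / 4.860 = 16.03/4.860 = 3.299 mg/L.
9.6%/h lost → k = −ln(1 − 0.096) = 0.1009 h⁻¹.
Set 3.299·exp(−k·t) = 1.7 → t = ln(3.299/1.7)/k = 23650 s = 6.570 h.
Distance = v·t = 0.27·23650 = 6386 m = 6.386 km.

6.39 km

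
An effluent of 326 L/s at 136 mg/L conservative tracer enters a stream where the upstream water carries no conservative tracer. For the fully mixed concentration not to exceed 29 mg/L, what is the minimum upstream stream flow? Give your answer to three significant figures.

1200 L/s

Set C_mix = 29: (Q·0 + 326.0·136.0) / (Q + 326.0) = 29
→ Q = 326.0·(136.0 − 29)/(29 − 0) = 1203 L/s.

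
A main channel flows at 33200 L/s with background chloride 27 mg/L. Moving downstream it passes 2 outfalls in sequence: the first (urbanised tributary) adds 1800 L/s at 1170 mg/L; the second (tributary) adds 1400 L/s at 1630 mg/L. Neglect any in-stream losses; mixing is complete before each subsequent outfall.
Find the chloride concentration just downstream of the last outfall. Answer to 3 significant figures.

Below outfall 1: Q → 35000 L/s, C = (33200·27.00 + 1800·1170)/35000 = 85.78 mg/L.
Below outfall 2: Q → 36400 L/s, C = (35000·85.78 + 1400·1630)/36400 = 145.2 mg/L.

145 mg/L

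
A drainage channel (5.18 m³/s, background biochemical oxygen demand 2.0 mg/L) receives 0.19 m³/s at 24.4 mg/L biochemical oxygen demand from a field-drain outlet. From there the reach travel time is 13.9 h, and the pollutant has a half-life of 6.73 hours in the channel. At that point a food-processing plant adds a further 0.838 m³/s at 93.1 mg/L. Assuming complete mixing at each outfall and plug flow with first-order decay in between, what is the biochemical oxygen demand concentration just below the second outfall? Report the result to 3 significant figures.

13.1 mg/L

Mixed concentration C = ΣQC/ΣQ = (5.180·2.000 + 0.1900·24.40) / 5.370 = 15.00/5.370 = 2.793 mg/L; combined flow 5.370 m³/s.
Half-life 6.73 h → k = ln 2 / 6.73 = 0.1030 h⁻¹ = 2.472 d⁻¹.
After decay, C = 2.793 × e^(−kt) = 2.793 × 0.2389 = 0.6672 mg/L.
At the second outfall, C = (5.370·0.6672 + 0.8380·93.10) / (5.370 + 0.8380) = 13.14 mg/L.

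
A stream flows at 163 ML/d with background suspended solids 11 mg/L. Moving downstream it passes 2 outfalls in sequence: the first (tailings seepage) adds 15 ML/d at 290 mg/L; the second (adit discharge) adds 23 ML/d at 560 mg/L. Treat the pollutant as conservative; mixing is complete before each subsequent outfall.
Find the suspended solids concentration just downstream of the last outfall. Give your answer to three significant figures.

Outfall 1: combined Q = 178.0 ML/d; C = (163.0·11.00 + 15.00·290.0)/178.0 = 34.51 mg/L.
Outfall 2: combined Q = 201.0 ML/d; C = (178.0·34.51 + 23.00·560.0)/201.0 = 94.64 mg/L.

94.6 mg/L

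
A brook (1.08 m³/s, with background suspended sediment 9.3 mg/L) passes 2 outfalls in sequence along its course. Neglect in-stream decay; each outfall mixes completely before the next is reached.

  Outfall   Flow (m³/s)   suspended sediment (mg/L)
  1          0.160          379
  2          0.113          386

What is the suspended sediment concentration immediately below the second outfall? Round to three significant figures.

After outfall 1: Q = 1.080 + 0.1600 = 1.240 m³/s; C = (1.080·9.300 + 0.1600·379.0)/1.240 = 57.00 mg/L.
After outfall 2: Q = 1.240 + 0.1130 = 1.353 m³/s; C = (1.240·57.00 + 0.1130·386.0)/1.353 = 84.48 mg/L.

84.5 mg/L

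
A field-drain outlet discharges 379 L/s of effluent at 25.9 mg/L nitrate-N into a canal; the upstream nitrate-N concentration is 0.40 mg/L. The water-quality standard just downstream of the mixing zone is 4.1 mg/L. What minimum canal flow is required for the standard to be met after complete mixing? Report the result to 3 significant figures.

2230 L/s

Set C_mix = 4.1: (Q·0.4000 + 379.0·25.90) / (Q + 379.0) = 4.1
→ Q = 379.0·(25.90 − 4.1)/(4.1 − 0.4000) = 2233 L/s.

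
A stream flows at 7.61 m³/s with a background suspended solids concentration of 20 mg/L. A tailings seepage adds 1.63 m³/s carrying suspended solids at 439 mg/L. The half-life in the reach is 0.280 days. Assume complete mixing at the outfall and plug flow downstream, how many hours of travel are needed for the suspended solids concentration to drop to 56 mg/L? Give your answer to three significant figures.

5.01 h

After mixing, C = (7.610·20.00 + 1.630·439.0) / 9.240 = 867.8/9.240 = 93.91 mg/L.
Half-life 0.280 d → k = ln 2 / 0.280 = 2.476 d⁻¹.
93.91·exp(−k·t) = 56 → t = ln(93.91/56)/k = 18050 s = 5.013 h.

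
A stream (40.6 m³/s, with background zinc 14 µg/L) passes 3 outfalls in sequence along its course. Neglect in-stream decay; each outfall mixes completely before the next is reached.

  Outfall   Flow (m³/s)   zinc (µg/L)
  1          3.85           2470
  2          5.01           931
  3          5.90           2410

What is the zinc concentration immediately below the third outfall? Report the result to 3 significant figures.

After outfall 1: Q = 40.60 + 3.850 = 44.45 m³/s; C = (40.60·14.00 + 3.850·2470)/44.45 = 226.7 µg/L.
After outfall 2: Q = 44.45 + 5.010 = 49.46 m³/s; C = (44.45·226.7 + 5.010·931.0)/49.46 = 298.1 µg/L.
After outfall 3: Q = 49.46 + 5.900 = 55.36 m³/s; C = (49.46·298.1 + 5.900·2410)/55.36 = 523.1 µg/L.

523 µg/L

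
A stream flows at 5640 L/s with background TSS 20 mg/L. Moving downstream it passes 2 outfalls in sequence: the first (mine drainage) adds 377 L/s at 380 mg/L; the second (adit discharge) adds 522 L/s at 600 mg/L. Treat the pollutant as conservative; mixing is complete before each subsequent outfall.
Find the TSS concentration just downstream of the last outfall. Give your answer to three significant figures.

87.1 mg/L

After outfall 1: Q = 5640 + 377.0 = 6017 L/s; C = (5640·20.00 + 377.0·380.0)/6017 = 42.56 mg/L.
After outfall 2: Q = 6017 + 522.0 = 6539 L/s; C = (6017·42.56 + 522.0·600.0)/6539 = 87.06 mg/L.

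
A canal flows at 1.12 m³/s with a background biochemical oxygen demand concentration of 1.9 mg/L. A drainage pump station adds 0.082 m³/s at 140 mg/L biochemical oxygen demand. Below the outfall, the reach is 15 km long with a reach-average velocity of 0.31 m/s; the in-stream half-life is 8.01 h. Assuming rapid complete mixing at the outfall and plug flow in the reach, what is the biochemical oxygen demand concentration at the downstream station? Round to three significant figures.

Mass balance: C = (1.120·1.900 + 0.08200·140.0) / 1.202 = 13.61/1.202 = 11.32 mg/L.
Travel time t = 15·1000 / 0.31 = 48390 s = 13.44 h.
Half-life 8.01 h → k = ln 2 / 8.01 = 0.08654 h⁻¹ = 2.077 d⁻¹.
Decay over the reach: 11.32·exp(−kt) = 11.32·0.3125 = 3.538 mg/L.

3.54 mg/L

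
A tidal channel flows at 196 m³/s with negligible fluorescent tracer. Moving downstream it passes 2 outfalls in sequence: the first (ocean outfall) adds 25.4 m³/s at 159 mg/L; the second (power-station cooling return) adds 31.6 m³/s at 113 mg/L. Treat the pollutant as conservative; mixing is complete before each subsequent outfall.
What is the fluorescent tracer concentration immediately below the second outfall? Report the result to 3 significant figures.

After outfall 1: Q = 196.0 + 25.40 = 221.4 m³/s; C = (196.0·0 + 25.40·159.0)/221.4 = 18.24 mg/L.
After outfall 2: Q = 221.4 + 31.60 = 253.0 m³/s; C = (221.4·18.24 + 31.60·113.0)/253.0 = 30.08 mg/L.

30.1 mg/L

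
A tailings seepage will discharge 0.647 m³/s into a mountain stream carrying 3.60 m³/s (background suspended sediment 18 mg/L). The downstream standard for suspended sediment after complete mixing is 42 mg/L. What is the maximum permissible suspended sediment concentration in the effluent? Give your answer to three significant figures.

At the limit, (Qr·Cr + Qe·Cₑ)/(Qr + Qe) = 42:
Cₑ = (4.247·42 − 3.600·18.00) / 0.6470 = 175.5 mg/L.

176 mg/L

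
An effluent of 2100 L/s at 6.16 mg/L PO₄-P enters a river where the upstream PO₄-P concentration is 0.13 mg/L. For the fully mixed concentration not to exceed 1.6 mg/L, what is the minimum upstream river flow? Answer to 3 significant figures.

6510 L/s

Set C_mix = 1.6: (Q·0.1300 + 2100·6.160) / (Q + 2100) = 1.6
→ Q = 2100·(6.160 − 1.6)/(1.6 − 0.1300) = 6514 L/s.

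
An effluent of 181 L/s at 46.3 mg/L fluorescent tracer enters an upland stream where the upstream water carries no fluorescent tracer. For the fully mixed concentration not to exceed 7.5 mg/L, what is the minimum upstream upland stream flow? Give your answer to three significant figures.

Set C_mix = 7.5: (Q·0 + 181.0·46.30) / (Q + 181.0) = 7.5
→ Q = 181.0·(46.30 − 7.5)/(7.5 − 0) = 936.4 L/s.

936 L/s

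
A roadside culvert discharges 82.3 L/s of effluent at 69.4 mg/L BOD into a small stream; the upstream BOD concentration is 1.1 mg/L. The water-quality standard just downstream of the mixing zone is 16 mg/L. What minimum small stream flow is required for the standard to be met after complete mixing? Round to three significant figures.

Set C_mix = 16: (Q·1.100 + 82.30·69.40) / (Q + 82.30) = 16
→ Q = 82.30·(69.40 − 16)/(16 − 1.100) = 295.0 L/s.

295 L/s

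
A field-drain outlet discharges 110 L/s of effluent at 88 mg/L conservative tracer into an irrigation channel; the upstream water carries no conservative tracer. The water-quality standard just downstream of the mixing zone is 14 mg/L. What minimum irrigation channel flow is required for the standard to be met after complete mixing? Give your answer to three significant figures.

581 L/s

Set C_mix = 14: (Q·0 + 110.0·88.00) / (Q + 110.0) = 14
→ Q = 110.0·(88.00 − 14)/(14 − 0) = 581.4 L/s.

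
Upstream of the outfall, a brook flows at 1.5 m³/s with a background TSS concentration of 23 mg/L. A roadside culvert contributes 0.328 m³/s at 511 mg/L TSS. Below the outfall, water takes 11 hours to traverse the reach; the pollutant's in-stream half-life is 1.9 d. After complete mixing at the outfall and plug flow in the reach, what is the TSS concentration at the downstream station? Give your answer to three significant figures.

Mass balance: C = (1.500·23.00 + 0.3280·511.0) / 1.828 = 202.1/1.828 = 110.6 mg/L.
Half-life 1.9 d → k = ln 2 / 1.9 = 0.3648 d⁻¹.
Decay over the reach: 110.6·exp(−kt) = 110.6·0.8460 = 93.54 mg/L.

93.5 mg/L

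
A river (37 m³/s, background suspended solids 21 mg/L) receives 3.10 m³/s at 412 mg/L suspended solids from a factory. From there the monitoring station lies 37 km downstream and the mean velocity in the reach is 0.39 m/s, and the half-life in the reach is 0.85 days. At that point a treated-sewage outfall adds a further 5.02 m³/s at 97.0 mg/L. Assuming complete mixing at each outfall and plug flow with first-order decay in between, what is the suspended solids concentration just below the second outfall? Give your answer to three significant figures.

29.4 mg/L

Conservation of mass: C = (37.00·21.00 + 3.100·412.0) / 40.10 = 2054/40.10 = 51.23 mg/L; combined flow 40.10 m³/s.
Travel time t = 37·1000 / 0.39 = 94870 s = 26.35 h.
Half-life 0.85 d → k = ln 2 / 0.85 = 0.8155 d⁻¹.
Applying C = C₀e^(−kt): 51.23 × 0.4084 = 20.92 mg/L.
At the second outfall, C = (40.10·20.92 + 5.020·97.00) / (40.10 + 5.020) = 29.39 mg/L.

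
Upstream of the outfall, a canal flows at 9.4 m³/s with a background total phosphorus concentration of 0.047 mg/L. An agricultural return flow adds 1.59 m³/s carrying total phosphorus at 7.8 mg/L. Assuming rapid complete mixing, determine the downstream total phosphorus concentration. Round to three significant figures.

1.17 mg/L

Mixed concentration C = ΣQC/ΣQ = (9.400·0.04700 + 1.590·7.800) / 10.99 = 12.84/10.99 = 1.169 mg/L.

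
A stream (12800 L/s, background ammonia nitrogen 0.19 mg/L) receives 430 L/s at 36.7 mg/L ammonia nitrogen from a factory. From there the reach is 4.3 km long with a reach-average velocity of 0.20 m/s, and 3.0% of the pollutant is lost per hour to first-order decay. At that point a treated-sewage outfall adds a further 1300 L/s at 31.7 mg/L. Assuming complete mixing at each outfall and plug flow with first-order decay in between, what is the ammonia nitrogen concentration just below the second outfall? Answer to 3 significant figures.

3.88 mg/L

Mixed concentration C = ΣQC/ΣQ = (12800·0.1900 + 430.0·36.70) / 13230 = 18210/13230 = 1.377 mg/L; combined flow 13230 L/s.
Travel time t = 4.3·1000 / 0.20 = 21500 s = 5.972 h.
3.0%/h lost → k = −ln(1 − 0.03) = 0.03046 h⁻¹.
Applying C = C₀e^(−kt): 1.377 × 0.8337 = 1.148 mg/L.
At the second outfall, C = (13230·1.148 + 1300·31.70) / (13230 + 1300) = 3.881 mg/L.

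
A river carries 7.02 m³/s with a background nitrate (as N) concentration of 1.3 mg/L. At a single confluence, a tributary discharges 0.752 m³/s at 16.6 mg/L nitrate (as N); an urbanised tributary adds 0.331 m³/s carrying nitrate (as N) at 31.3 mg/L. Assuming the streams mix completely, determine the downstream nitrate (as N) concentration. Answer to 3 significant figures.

3.95 mg/L

Conservation of mass: C = (7.020·1.300 + 0.7520·16.60 + 0.3310·31.30) / 8.103 = 31.97/8.103 = 3.945 mg/L.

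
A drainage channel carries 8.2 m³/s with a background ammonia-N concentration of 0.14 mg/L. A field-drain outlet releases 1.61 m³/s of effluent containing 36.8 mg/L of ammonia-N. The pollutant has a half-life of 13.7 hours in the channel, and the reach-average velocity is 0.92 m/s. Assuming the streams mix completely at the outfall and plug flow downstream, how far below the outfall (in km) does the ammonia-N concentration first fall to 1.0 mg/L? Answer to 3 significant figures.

Conservation of mass: C = (8.200·0.1400 + 1.610·36.80) / 9.810 = 60.40/9.810 = 6.157 mg/L.
Half-life 13.7 h → k = ln 2 / 13.7 = 0.05059 h⁻¹ = 1.214 d⁻¹.
Set 6.157·exp(−k·t) = 1.0 → t = ln(6.157/1.0)/k = 129300 s = 35.92 h.
Distance = v·t = 0.92·129300 = 119000 m = 119.0 km.

119 km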